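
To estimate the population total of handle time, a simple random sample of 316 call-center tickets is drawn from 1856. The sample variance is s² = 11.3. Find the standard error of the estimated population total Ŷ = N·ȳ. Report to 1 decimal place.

Var(Ŷ) = N²·Var(ȳ) = N²·(1 − n/N)·s²/n.
f = 316/1856 = 0.17025862; Var(ȳ) = 0.82974138·11.3/316 = 0.029671132.
Var(Ŷ) = 1856² · 0.029671132 = 102209.22.
SE(Ŷ) = √(102209.22) = 319.7.

319.7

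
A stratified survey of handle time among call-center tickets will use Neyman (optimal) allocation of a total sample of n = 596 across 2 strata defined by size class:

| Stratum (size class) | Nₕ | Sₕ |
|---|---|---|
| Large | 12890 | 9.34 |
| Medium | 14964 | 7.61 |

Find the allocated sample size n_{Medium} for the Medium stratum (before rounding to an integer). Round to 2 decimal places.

Neyman allocation: nₕ = n·NₕSₕ / Σⱼ NⱼSⱼ.
Σ NⱼSⱼ = 12890·9.34 + 14964·7.61 = 234268.64.
n_{Medium} = 596·14964·7.61 / 234268.64 = 289.71.

289.71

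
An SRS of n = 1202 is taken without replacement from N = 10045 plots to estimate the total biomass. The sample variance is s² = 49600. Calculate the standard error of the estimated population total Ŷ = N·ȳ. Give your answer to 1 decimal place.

Var(Ŷ) = N²·Var(ȳ) = N²·(1 − n/N)·s²/n.
f = 1202/10045 = 0.11966152; Var(ȳ) = 0.88033848·49600/1202 = 36.326779.
Var(Ŷ) = 10045² · 36.326779 = 3.6654456 × 10^9.
SE(Ŷ) = √(3.6654456 × 10^9) = 60542.9.

60542.9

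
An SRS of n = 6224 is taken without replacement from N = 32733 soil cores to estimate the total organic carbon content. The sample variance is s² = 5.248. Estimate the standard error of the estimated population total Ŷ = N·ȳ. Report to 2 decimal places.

855.37

Var(Ŷ) = N²·Var(ȳ) = N²·(1 − n/N)·s²/n.
f = 6224/32733 = 0.19014450; Var(ȳ) = 0.80985550·5.248/6224 = 6.8286016 × 10^-4.
Var(Ŷ) = 32733² · (6.8286016 × 10^-4) = 731650.03.
SE(Ŷ) = √(731650.03) = 855.37.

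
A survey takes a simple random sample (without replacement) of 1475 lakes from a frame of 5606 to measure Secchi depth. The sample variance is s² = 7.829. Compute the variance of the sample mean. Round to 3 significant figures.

Under SRS without replacement, Var(ȳ) = (1 − f)·s²/n with f = n/N = 1475/5606 = 0.26311095.
Var(ȳ) = (1 − 0.26311095)·7.829/1475 = 0.73688905·0.0053077966 = 0.0039112572.

0.00391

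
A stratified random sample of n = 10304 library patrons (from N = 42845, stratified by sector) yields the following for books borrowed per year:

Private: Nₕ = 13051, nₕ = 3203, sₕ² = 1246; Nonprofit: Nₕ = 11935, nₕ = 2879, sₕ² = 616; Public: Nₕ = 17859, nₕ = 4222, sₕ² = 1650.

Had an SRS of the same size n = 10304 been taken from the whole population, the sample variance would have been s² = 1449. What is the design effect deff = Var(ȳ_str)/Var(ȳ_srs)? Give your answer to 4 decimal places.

0.8584

Var(ȳ_str) = Σ Wₕ²(1−fₕ)sₕ²/nₕ with Wₕ = Nₕ/42845:
  Private: (13051/42845)²·(1−3203/13051)·1246/3203 = 0.027236584
  Nonprofit: (11935/42845)²·(1−2879/11935)·616/2879 = 0.012597884
  Public: (17859/42845)²·(1−4222/17859)·1650/4222 = 0.051849121
  → Var(ȳ_str) = 0.091683589.
Var(ȳ_srs) = (1 − 10304/42845)·1449/10304 = 0.10680542.
deff = 0.091683589 / 0.10680542 = 0.8584.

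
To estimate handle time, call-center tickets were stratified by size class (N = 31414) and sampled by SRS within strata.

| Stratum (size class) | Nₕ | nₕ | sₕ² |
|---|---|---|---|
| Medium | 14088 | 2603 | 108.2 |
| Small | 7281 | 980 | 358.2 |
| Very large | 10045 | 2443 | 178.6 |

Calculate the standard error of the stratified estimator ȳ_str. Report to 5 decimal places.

0.17165

Var(ȳ_str) = Σₕ Wₕ²(1 − fₕ)sₕ²/nₕ with Wₕ = Nₕ/N, N = 31414.
Medium: Wₕ = 0.44846247; term = 0.44846247²·(1 − 0.18476718)·108.2/2603 = 0.0068153311.
Small: Wₕ = 0.23177564; term = 0.23177564²·(1 − 0.13459690)·358.2/980 = 0.016992354.
Very large: Wₕ = 0.31976189; term = 0.31976189²·(1 − 0.24320557)·178.6/2443 = 0.0056570409.
Sum = 0.029464726.
SE = √(0.029464726) = 0.17165.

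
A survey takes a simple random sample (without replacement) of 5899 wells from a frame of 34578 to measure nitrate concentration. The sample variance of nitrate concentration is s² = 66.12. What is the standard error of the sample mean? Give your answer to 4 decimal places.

0.0964

Under SRS without replacement, Var(ȳ) = (1 − f)·s²/n with f = n/N = 5899/34578 = 0.17059980.
Var(ȳ) = (1 − 0.17059980)·66.12/5899 = 0.82940020·0.011208679 = 0.0092964809.
SE(ȳ) = √(0.0092964809) = 0.0964.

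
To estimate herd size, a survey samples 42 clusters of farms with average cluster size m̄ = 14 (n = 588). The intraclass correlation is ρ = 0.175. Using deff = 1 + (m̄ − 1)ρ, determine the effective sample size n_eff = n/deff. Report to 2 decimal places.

deff = 1 + (14 − 1)·0.175 = 1 + 2.275 = 3.275.
n_eff = 588 / 3.275 = 179.54.

179.54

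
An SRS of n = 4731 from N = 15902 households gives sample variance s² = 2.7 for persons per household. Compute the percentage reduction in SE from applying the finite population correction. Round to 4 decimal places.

f = n/N = 4731/15902 = 0.29750975.
SE_no-fpc = √(s²/n) = 0.023889409; SE_fpc = √((1−f)s²/n) = 0.020022835.
Ratio = √(1−f) = 0.83814692. Reduction = 100·(1 − 0.83814692) = 16.1853%.

16.1853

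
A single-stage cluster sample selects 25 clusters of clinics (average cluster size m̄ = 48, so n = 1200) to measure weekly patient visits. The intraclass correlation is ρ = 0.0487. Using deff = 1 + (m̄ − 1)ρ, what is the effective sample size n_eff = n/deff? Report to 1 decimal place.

deff = 1 + (48 − 1)·0.0487 = 1 + 2.2889 = 3.2889.
n_eff = 1200 / 3.2889 = 364.9.

364.9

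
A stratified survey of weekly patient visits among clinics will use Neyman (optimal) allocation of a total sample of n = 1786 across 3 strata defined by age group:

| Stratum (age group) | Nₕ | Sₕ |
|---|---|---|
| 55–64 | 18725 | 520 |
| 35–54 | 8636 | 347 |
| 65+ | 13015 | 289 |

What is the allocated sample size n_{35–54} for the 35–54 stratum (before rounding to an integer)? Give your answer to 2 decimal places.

Neyman allocation: nₕ = n·NₕSₕ / Σⱼ NⱼSⱼ.
Σ NⱼSⱼ = 18725·520 + 8636·347 + 13015·289 = 1.6495027 × 10^7.
n_{35–54} = 1786·8636·347 / (1.6495027 × 10^7) = 324.47.

324.47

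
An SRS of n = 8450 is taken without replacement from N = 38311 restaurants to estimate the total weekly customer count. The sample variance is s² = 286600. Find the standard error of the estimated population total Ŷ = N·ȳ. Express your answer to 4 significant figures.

197000

Var(Ŷ) = N²·Var(ȳ) = N²·(1 − n/N)·s²/n.
f = 8450/38311 = 0.22056328; Var(ȳ) = 0.77943672·286600/8450 = 26.43628.
Var(Ŷ) = 38311² · 26.43628 = 3.8801393 × 10^10.
SE(Ŷ) = √(3.8801393 × 10^10) = 197000.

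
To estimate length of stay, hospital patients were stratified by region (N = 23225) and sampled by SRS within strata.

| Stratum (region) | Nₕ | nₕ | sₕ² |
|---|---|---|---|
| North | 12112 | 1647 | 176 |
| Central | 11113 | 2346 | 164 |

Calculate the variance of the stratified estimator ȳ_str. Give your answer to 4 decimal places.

0.0377

Var(ȳ_str) = Σₕ Wₕ²(1 − fₕ)sₕ²/nₕ with Wₕ = Nₕ/N, N = 23225.
North: Wₕ = 0.52150700; term = 0.52150700²·(1 − 0.13598085)·176/1647 = 0.025110925.
Central: Wₕ = 0.47849300; term = 0.47849300²·(1 − 0.21110411)·164/2346 = 0.012626609.
Sum = 0.037737534.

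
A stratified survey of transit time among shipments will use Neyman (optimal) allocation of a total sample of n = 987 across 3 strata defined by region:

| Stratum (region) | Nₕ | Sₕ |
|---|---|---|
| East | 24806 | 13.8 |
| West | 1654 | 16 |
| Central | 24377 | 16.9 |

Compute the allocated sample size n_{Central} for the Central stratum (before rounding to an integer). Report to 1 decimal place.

520.8

Neyman allocation: nₕ = n·NₕSₕ / Σⱼ NⱼSⱼ.
Σ NⱼSⱼ = 24806·13.8 + 1654·16 + 24377·16.9 = 780758.1.
n_{Central} = 987·24377·16.9 / 780758.1 = 520.8.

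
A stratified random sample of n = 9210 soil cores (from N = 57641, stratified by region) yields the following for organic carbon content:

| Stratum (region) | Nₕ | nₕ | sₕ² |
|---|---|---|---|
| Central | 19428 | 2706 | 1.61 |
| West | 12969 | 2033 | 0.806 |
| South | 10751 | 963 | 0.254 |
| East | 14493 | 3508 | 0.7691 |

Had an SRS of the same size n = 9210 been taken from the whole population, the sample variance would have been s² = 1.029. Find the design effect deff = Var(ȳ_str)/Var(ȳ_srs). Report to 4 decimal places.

Var(ȳ_str) = Σ Wₕ²(1−fₕ)sₕ²/nₕ with Wₕ = Nₕ/57641:
  Central: (19428/57641)²·(1−2706/19428)·1.61/2706 = 5.8177008 × 10^-5
  West: (12969/57641)²·(1−2033/12969)·0.806/2033 = 1.6923868 × 10^-5
  South: (10751/57641)²·(1−963/10751)·0.254/963 = 8.3538609 × 10^-6
  East: (14493/57641)²·(1−3508/14493)·0.7691/3508 = 1.0505545 × 10^-5
  → Var(ȳ_str) = 9.3960282 × 10^-5.
Var(ȳ_srs) = (1 − 9210/57641)·1.029/9210 = 9.3874508 × 10^-5.
deff = (9.3960282 × 10^-5) / (9.3874508 × 10^-5) = 1.0009.

1.0009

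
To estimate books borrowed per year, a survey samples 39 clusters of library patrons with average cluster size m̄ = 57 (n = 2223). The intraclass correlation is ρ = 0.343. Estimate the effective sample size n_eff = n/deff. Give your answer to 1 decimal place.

110.0

deff = 1 + (57 − 1)·0.343 = 1 + 19.208 = 20.208.
n_eff = 2223 / 20.208 = 110.0.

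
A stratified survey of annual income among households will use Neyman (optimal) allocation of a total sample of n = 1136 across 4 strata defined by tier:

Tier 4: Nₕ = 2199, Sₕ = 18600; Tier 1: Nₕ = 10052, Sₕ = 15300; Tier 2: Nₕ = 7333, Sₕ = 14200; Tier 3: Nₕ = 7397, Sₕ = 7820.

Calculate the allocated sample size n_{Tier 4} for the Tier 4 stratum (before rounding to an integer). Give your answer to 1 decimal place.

Neyman allocation: nₕ = n·NₕSₕ / Σⱼ NⱼSⱼ.
Σ NⱼSⱼ = 2199·18600 + 10052·15300 + 7333·14200 + 7397·7820 = 3.5667014 × 10^8.
n_{Tier 4} = 1136·2199·18600 / (3.5667014 × 10^8) = 130.3.

130.3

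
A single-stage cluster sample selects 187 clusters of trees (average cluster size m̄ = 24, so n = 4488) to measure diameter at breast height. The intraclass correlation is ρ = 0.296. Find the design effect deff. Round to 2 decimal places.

7.81

deff = 1 + (24 − 1)·0.296 = 1 + 6.808 = 7.808.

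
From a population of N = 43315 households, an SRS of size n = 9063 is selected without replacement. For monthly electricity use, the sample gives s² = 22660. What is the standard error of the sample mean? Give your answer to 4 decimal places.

1.4061

Under SRS without replacement, Var(ȳ) = (1 − f)·s²/n with f = n/N = 9063/43315 = 0.20923468.
Var(ȳ) = (1 − 0.20923468)·22660/9063 = 0.79076532·2.5002758 = 1.9771314.
SE(ȳ) = √(1.9771314) = 1.4061.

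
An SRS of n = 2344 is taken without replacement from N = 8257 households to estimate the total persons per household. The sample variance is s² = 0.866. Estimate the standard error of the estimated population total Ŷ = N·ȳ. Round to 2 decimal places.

Var(Ŷ) = N²·Var(ȳ) = N²·(1 − n/N)·s²/n.
f = 2344/8257 = 0.28388034; Var(ȳ) = 0.71611966·0.866/2344 = 2.6457322 × 10^-4.
Var(Ŷ) = 8257² · (2.6457322 × 10^-4) = 18038.086.
SE(Ŷ) = √(18038.086) = 134.31.

134.31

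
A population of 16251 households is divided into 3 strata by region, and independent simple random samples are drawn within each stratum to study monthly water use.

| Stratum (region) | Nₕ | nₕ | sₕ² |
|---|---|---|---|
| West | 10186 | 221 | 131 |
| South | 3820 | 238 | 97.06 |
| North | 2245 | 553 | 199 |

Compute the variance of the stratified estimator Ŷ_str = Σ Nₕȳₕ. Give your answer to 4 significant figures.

6.711 × 10^7

Var(Ŷ_str) = Σₕ Nₕ²(1 − fₕ)sₕ²/nₕ.
West: 10186²·(1 − 221/10186)·131/221 = 6.0167227 × 10^7.
South: 3820²·(1 − 238/3820)·97.06/238 = 5.5802322 × 10^6.
North: 2245²·(1 − 553/2245)·199/553 = 1.3669249 × 10^6.
Sum = 6.7114384 × 10^7.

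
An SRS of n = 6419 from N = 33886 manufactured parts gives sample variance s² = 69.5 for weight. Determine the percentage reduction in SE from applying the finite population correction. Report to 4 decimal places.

f = n/N = 6419/33886 = 0.18942926.
SE_no-fpc = √(s²/n) = 0.10405398; SE_fpc = √((1−f)s²/n) = 0.093681573.
Ratio = √(1−f) = 0.90031702. Reduction = 100·(1 − 0.90031702) = 9.9683%.

9.9683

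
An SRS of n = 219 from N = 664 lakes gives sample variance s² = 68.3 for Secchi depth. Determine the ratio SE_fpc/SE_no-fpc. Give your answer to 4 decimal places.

f = n/N = 219/664 = 0.32981928.
SE_no-fpc = √(s²/n) = 0.55845514; SE_fpc = √((1−f)s²/n) = 0.45717688.
Ratio = √(1−f) = 0.81864566.

0.8186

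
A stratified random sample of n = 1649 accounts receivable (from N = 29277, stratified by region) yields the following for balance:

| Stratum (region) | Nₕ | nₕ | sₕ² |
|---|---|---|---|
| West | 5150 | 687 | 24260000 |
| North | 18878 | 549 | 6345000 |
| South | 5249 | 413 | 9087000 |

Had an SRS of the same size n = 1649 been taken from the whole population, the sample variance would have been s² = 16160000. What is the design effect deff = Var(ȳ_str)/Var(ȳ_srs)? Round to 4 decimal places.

Var(ȳ_str) = Σ Wₕ²(1−fₕ)sₕ²/nₕ with Wₕ = Nₕ/29277:
  West: (5150/29277)²·(1−687/5150)·24260000/687 = 946.92379
  North: (18878/29277)²·(1−549/18878)·6345000/549 = 4665.529
  South: (5249/29277)²·(1−413/5249)·9087000/413 = 651.59868
  → Var(ȳ_str) = 6264.0515.
Var(ȳ_srs) = (1 − 1649/29277)·16160000/1649 = 9247.9096.
deff = 6264.0515 / 9247.9096 = 0.6773.

0.6773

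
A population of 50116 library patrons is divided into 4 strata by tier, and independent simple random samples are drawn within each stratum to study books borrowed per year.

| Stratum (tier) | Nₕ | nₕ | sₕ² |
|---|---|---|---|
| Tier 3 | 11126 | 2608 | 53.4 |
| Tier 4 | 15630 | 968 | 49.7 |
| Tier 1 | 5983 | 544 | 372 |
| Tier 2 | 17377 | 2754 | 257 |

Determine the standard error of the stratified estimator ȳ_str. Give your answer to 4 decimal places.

Var(ȳ_str) = Σₕ Wₕ²(1 − fₕ)sₕ²/nₕ with Wₕ = Nₕ/N, N = 50116.
Tier 3: Wₕ = 0.22200495; term = 0.22200495²·(1 − 0.23440590)·53.4/2608 = 7.7260508 × 10^-4.
Tier 4: Wₕ = 0.31187645; term = 0.31187645²·(1 − 0.06193218)·49.7/968 = 0.0046846853.
Tier 1: Wₕ = 0.11938303; term = 0.11938303²·(1 − 0.09092429)·372/544 = 0.0088599098.
Tier 2: Wₕ = 0.34673557; term = 0.34673557²·(1 − 0.15848535)·257/2754 = 0.0094412102.
Sum = 0.02375841.
SE = √(0.02375841) = 0.1541.

0.1541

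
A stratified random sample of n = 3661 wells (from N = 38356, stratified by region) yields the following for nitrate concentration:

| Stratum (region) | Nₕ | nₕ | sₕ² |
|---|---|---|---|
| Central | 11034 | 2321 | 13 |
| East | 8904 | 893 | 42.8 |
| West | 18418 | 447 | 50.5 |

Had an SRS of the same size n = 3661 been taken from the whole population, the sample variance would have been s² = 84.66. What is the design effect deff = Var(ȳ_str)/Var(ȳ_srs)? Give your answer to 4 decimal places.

1.3437

Var(ȳ_str) = Σ Wₕ²(1−fₕ)sₕ²/nₕ with Wₕ = Nₕ/38356:
  Central: (11034/38356)²·(1−2321/11034)·13/2321 = 3.6601787 × 10^-4
  East: (8904/38356)²·(1−893/8904)·42.8/893 = 0.0023237937
  West: (18418/38356)²·(1−447/18418)·50.5/447 = 0.025417448
  → Var(ȳ_str) = 0.02810726.
Var(ȳ_srs) = (1 − 3661/38356)·84.66/3661 = 0.020917613.
deff = 0.02810726 / 0.020917613 = 1.3437.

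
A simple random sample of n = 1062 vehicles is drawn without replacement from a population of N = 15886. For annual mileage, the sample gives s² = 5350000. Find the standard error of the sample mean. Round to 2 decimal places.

Under SRS without replacement, Var(ȳ) = (1 − f)·s²/n with f = n/N = 1062/15886 = 0.06685132.
Var(ȳ) = (1 − 0.06685132)·5350000/1062 = 0.93314868·5037.6648 = 4700.8903.
SE(ȳ) = √(4700.8903) = 68.56.

68.56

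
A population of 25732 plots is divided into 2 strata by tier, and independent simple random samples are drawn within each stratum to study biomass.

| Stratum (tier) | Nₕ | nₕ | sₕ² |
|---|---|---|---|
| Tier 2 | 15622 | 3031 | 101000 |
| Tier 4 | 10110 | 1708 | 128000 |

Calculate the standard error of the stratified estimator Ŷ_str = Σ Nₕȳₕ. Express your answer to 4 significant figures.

Var(Ŷ_str) = Σₕ Nₕ²(1 − fₕ)sₕ²/nₕ.
Tier 2: 15622²·(1 − 3031/15622)·101000/3031 = 6.5543902 × 10^9.
Tier 4: 10110²·(1 − 1708/10110)·128000/1708 = 6.3658432 × 10^9.
Sum = 1.2920233 × 10^10.
SE = √(1.2920233 × 10^10) = 113700.

113700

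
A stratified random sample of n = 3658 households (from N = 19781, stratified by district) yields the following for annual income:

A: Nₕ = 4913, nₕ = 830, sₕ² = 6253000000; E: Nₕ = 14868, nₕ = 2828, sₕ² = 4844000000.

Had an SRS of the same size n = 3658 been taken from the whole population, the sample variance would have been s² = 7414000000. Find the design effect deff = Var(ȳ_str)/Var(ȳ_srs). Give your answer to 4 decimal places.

Var(ȳ_str) = Σ Wₕ²(1−fₕ)sₕ²/nₕ with Wₕ = Nₕ/19781:
  A: (4913/19781)²·(1−830/4913)·6253000000/830 = 386224.66
  E: (14868/19781)²·(1−2828/14868)·4844000000/2828 = 783623.2
  → Var(ȳ_str) = 1.1698479 × 10^6.
Var(ȳ_srs) = (1 − 3658/19781)·7414000000/3658 = 1.6519865 × 10^6.
deff = (1.1698479 × 10^6) / (1.6519865 × 10^6) = 0.7081.

0.7081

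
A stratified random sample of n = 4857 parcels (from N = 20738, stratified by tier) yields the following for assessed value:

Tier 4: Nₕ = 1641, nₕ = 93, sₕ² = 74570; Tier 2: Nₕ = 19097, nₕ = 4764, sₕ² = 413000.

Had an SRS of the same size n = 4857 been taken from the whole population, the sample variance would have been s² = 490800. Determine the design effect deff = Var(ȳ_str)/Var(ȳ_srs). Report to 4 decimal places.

Var(ȳ_str) = Σ Wₕ²(1−fₕ)sₕ²/nₕ with Wₕ = Nₕ/20738:
  Tier 4: (1641/20738)²·(1−93/1641)·74570/93 = 4.7361668
  Tier 2: (19097/20738)²·(1−4764/19097)·413000/4764 = 55.175567
  → Var(ȳ_str) = 59.911734.
Var(ȳ_srs) = (1 − 4857/20738)·490800/4857 = 77.383332.
deff = 59.911734 / 77.383332 = 0.7742.

0.7742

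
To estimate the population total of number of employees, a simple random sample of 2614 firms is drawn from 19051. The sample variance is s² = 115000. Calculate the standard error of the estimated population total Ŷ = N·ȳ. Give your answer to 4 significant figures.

117400

Var(Ŷ) = N²·Var(ȳ) = N²·(1 − n/N)·s²/n.
f = 2614/19051 = 0.13721065; Var(ȳ) = 0.86278935·115000/2614 = 37.957451.
Var(Ŷ) = 19051² · 37.957451 = 1.37763 × 10^10.
SE(Ŷ) = √(1.37763 × 10^10) = 117400.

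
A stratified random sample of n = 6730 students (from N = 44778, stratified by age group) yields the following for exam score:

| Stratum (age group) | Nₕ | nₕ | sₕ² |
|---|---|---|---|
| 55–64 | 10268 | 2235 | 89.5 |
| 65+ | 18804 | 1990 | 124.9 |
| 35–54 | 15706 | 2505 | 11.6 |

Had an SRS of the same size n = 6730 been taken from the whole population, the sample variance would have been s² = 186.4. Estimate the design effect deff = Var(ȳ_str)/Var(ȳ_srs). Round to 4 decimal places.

Var(ȳ_str) = Σ Wₕ²(1−fₕ)sₕ²/nₕ with Wₕ = Nₕ/44778:
  55–64: (10268/44778)²·(1−2235/10268)·89.5/2235 = 0.0016473268
  65+: (18804/44778)²·(1−1990/18804)·124.9/1990 = 0.0098969474
  35–54: (15706/44778)²·(1−2505/15706)·11.6/2505 = 4.7884317 × 10^-4
  → Var(ȳ_str) = 0.012023117.
Var(ȳ_srs) = (1 − 6730/44778)·186.4/6730 = 0.023534121.
deff = 0.012023117 / 0.023534121 = 0.5109.

0.5109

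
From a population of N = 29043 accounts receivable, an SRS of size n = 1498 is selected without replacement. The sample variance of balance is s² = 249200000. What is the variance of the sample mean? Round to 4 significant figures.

157800

Under SRS without replacement, Var(ȳ) = (1 − f)·s²/n with f = n/N = 1498/29043 = 0.05157869.
Var(ȳ) = (1 − 0.05157869)·249200000/1498 = 0.94842131·166355.14 = 157774.76.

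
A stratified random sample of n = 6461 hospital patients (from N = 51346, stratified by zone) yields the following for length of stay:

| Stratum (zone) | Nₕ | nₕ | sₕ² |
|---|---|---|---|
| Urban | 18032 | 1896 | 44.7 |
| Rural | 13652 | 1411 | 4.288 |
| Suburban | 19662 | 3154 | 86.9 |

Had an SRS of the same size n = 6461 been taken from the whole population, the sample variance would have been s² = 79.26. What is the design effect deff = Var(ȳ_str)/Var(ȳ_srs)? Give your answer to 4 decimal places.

0.5769

Var(ȳ_str) = Σ Wₕ²(1−fₕ)sₕ²/nₕ with Wₕ = Nₕ/51346:
  Urban: (18032/51346)²·(1−1896/18032)·44.7/1896 = 0.0026019308
  Rural: (13652/51346)²·(1−1411/13652)·4.288/1411 = 1.9263168 × 10^-4
  Suburban: (19662/51346)²·(1−3154/19662)·86.9/3154 = 0.0033920872
  → Var(ȳ_str) = 0.0061866497.
Var(ȳ_srs) = (1 − 6461/51346)·79.26/6461 = 0.010723806.
deff = 0.0061866497 / 0.010723806 = 0.5769.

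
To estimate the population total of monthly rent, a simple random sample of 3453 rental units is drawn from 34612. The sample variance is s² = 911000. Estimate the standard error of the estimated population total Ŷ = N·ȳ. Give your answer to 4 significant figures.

533400

Var(Ŷ) = N²·Var(ȳ) = N²·(1 − n/N)·s²/n.
f = 3453/34612 = 0.09976309; Var(ȳ) = 0.90023691·911000/3453 = 237.5082.
Var(Ŷ) = 34612² · 237.5082 = 2.8453258 × 10^11.
SE(Ŷ) = √(2.8453258 × 10^11) = 533400.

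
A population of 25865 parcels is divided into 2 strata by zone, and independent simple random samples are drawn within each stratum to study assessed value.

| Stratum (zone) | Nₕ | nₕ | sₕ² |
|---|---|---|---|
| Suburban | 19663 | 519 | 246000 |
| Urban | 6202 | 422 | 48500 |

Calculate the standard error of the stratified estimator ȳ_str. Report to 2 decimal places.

16.52

Var(ȳ_str) = Σₕ Wₕ²(1 − fₕ)sₕ²/nₕ with Wₕ = Nₕ/N, N = 25865.
Suburban: Wₕ = 0.76021651; term = 0.76021651²·(1 − 0.02639475)·246000/519 = 266.70137.
Urban: Wₕ = 0.23978349; term = 0.23978349²·(1 − 0.06804257)·48500/422 = 6.1583437.
Sum = 272.85971.
SE = √(272.85971) = 16.52.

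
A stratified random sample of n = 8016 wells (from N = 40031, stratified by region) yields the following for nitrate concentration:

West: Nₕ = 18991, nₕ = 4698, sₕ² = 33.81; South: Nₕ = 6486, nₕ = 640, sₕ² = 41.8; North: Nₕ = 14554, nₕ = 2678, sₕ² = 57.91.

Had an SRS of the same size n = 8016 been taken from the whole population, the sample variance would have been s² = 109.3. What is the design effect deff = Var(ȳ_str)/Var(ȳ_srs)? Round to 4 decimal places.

0.4674

Var(ȳ_str) = Σ Wₕ²(1−fₕ)sₕ²/nₕ with Wₕ = Nₕ/40031:
  West: (18991/40031)²·(1−4698/18991)·33.81/4698 = 0.0012190191
  South: (6486/40031)²·(1−640/6486)·41.8/640 = 0.0015453939
  North: (14554/40031)²·(1−2678/14554)·57.91/2678 = 0.0023323981
  → Var(ȳ_str) = 0.0050968111.
Var(ȳ_srs) = (1 − 8016/40031)·109.3/8016 = 0.010904846.
deff = 0.0050968111 / 0.010904846 = 0.4674.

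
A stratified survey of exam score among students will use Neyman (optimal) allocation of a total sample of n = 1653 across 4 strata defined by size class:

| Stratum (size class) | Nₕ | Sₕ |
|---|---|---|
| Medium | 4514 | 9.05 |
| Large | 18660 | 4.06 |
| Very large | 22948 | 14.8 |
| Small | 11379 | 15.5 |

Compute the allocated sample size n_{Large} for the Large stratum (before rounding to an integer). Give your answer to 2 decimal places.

Neyman allocation: nₕ = n·NₕSₕ / Σⱼ NⱼSⱼ.
Σ NⱼSⱼ = 4514·9.05 + 18660·4.06 + 22948·14.8 + 11379·15.5 = 632616.2.
n_{Large} = 1653·18660·4.06 / 632616.2 = 197.96.

197.96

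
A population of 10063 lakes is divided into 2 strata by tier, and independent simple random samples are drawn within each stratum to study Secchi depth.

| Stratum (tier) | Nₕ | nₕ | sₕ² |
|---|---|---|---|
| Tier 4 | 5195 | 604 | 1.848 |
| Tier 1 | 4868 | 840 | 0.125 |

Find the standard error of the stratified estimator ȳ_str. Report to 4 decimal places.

0.0274

Var(ȳ_str) = Σₕ Wₕ²(1 − fₕ)sₕ²/nₕ with Wₕ = Nₕ/N, N = 10063.
Tier 4: Wₕ = 0.51624764; term = 0.51624764²·(1 − 0.11626564)·1.848/604 = 7.2061439 × 10^-4.
Tier 1: Wₕ = 0.48375236; term = 0.48375236²·(1 − 0.17255546)·0.125/840 = 2.8814813 × 10^-5.
Sum = 7.494292 × 10^-4.
SE = √(7.494292 × 10^-4) = 0.0274.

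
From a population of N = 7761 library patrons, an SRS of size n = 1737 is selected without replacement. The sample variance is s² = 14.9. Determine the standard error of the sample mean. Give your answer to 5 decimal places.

0.08160

Under SRS without replacement, Var(ȳ) = (1 − f)·s²/n with f = n/N = 1737/7761 = 0.22381136.
Var(ȳ) = (1 − 0.22381136)·14.9/1737 = 0.77618864·0.0085780081 = 0.0066581524.
SE(ȳ) = √(0.0066581524) = 0.08160.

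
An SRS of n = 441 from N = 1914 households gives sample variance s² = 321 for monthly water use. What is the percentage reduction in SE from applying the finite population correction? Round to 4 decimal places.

f = n/N = 441/1914 = 0.23040752.
SE_no-fpc = √(s²/n) = 0.85316537; SE_fpc = √((1−f)s²/n) = 0.74845144.
Ratio = √(1−f) = 0.87726420. Reduction = 100·(1 − 0.87726420) = 12.2736%.

12.2736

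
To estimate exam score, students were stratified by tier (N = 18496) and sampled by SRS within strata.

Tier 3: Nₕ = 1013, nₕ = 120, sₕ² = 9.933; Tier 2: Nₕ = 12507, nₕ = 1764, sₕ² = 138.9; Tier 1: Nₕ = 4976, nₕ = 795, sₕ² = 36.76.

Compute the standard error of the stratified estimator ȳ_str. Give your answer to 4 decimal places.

Var(ȳ_str) = Σₕ Wₕ²(1 − fₕ)sₕ²/nₕ with Wₕ = Nₕ/N, N = 18496.
Tier 3: Wₕ = 0.05476860; term = 0.05476860²·(1 − 0.11846002)·9.933/120 = 2.1887918 × 10^-4.
Tier 2: Wₕ = 0.67620026; term = 0.67620026²·(1 − 0.14104102)·138.9/1764 = 0.030926214.
Tier 1: Wₕ = 0.26903114; term = 0.26903114²·(1 − 0.15976688)·36.76/795 = 0.0028119868.
Sum = 0.03395708.
SE = √(0.03395708) = 0.1843.

0.1843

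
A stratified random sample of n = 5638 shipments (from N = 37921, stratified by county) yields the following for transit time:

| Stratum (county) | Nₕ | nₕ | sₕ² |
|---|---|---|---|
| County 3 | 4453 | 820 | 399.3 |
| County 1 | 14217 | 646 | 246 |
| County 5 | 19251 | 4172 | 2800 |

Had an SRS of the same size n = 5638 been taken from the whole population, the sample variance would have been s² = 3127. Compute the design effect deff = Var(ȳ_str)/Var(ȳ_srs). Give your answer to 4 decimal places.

Var(ȳ_str) = Σ Wₕ²(1−fₕ)sₕ²/nₕ with Wₕ = Nₕ/37921:
  County 3: (4453/37921)²·(1−820/4453)·399.3/820 = 0.005478277
  County 1: (14217/37921)²·(1−646/14217)·246/646 = 0.051093169
  County 5: (19251/37921)²·(1−4172/19251)·2800/4172 = 0.1354815
  → Var(ȳ_str) = 0.19205295.
Var(ȳ_srs) = (1 − 5638/37921)·3127/5638 = 0.4721684.
deff = 0.19205295 / 0.4721684 = 0.4067.

0.4067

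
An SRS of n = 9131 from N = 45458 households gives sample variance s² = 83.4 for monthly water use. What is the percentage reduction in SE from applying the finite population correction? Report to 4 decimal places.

f = n/N = 9131/45458 = 0.20086673.
SE_no-fpc = √(s²/n) = 0.095570499; SE_fpc = √((1−f)s²/n) = 0.085434535.
Ratio = √(1−f) = 0.89394254. Reduction = 100·(1 − 0.89394254) = 10.6057%.

10.6057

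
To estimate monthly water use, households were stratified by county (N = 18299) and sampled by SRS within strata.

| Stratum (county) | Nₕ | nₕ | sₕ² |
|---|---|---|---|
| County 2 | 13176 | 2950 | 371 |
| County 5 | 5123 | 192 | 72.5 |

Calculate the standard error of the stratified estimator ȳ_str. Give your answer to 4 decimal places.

0.2812

Var(ȳ_str) = Σₕ Wₕ²(1 − fₕ)sₕ²/nₕ with Wₕ = Nₕ/N, N = 18299.
County 2: Wₕ = 0.72003935; term = 0.72003935²·(1 − 0.22389192)·371/2950 = 0.050604199.
County 5: Wₕ = 0.27996065; term = 0.27996065²·(1 − 0.03747804)·72.5/192 = 0.028486653.
Sum = 0.079090852.
SE = √(0.079090852) = 0.2812.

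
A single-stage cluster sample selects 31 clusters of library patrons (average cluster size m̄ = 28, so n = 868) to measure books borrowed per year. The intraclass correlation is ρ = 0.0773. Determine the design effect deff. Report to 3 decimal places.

3.087

deff = 1 + (28 − 1)·0.0773 = 1 + 2.0871 = 3.0871.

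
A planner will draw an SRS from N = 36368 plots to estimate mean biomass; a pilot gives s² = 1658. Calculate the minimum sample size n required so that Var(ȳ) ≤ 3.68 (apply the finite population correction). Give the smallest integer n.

446

Without fpc, n₀ = s²/D = 1658/3.68 = 450.5435.
With fpc, (1 − n/N)·s²/n ≤ D requires n ≥ n₀/(1 + n₀/N) = 450.5435/(1 + 450.5435/36368) = 445.0303.
Rounding up, n = 446.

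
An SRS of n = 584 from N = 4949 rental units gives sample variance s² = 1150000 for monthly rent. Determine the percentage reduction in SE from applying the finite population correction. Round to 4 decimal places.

f = n/N = 584/4949 = 0.11800364.
SE_no-fpc = √(s²/n) = 44.375422; SE_fpc = √((1−f)s²/n) = 41.675027.
Ratio = √(1−f) = 0.93914661. Reduction = 100·(1 − 0.93914661) = 6.0853%.

6.0853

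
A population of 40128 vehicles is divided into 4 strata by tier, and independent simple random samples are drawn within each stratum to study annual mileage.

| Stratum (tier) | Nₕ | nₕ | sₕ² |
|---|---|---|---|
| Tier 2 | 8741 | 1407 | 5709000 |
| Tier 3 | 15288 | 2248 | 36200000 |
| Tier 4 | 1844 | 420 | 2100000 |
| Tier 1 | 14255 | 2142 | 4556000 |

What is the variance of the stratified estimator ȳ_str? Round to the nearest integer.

2391

Var(ȳ_str) = Σₕ Wₕ²(1 − fₕ)sₕ²/nₕ with Wₕ = Nₕ/N, N = 40128.
Tier 2: Wₕ = 0.21782795; term = 0.21782795²·(1 − 0.16096556)·5709000/1407 = 161.53735.
Tier 3: Wₕ = 0.38098086; term = 0.38098086²·(1 − 0.14704343)·36200000/2248 = 1993.6343.
Tier 4: Wₕ = 0.04595295; term = 0.04595295²·(1 − 0.22776573)·2100000/420 = 8.1535339.
Tier 1: Wₕ = 0.35523824; term = 0.35523824²·(1 − 0.15026307)·4556000/2142 = 228.0805.
Sum = 2391.4057.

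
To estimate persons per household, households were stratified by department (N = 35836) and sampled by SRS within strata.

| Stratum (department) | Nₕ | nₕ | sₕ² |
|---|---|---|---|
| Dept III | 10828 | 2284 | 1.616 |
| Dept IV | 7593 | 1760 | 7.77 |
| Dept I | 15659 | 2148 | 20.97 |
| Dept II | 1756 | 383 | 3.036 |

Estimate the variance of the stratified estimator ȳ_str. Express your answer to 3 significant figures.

0.00183

Var(ȳ_str) = Σₕ Wₕ²(1 − fₕ)sₕ²/nₕ with Wₕ = Nₕ/N, N = 35836.
Dept III: Wₕ = 0.30215426; term = 0.30215426²·(1 − 0.21093461)·1.616/2284 = 5.0970124 × 10^-5.
Dept IV: Wₕ = 0.21188191; term = 0.21188191²·(1 − 0.23179244)·7.77/1760 = 1.5225609 × 10^-4.
Dept I: Wₕ = 0.43696283; term = 0.43696283²·(1 − 0.13717351)·20.97/2148 = 0.0016083354.
Dept II: Wₕ = 0.04900100; term = 0.04900100²·(1 − 0.21810934)·3.036/383 = 1.4881921 × 10^-5.
Sum = 0.0018264435.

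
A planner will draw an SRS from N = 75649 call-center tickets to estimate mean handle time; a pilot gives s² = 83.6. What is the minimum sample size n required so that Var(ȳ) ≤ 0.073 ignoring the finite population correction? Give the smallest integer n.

Without fpc, n₀ = s²/D = 83.6/0.073 = 1145.2055.
Rounding up, n = 1146.

1146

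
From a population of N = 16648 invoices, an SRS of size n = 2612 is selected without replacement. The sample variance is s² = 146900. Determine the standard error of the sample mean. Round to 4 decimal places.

Under SRS without replacement, Var(ȳ) = (1 − f)·s²/n with f = n/N = 2612/16648 = 0.15689572.
Var(ȳ) = (1 − 0.15689572)·146900/2612 = 0.84310428·56.240429 = 47.416546.
SE(ȳ) = √(47.416546) = 6.8860.

6.8860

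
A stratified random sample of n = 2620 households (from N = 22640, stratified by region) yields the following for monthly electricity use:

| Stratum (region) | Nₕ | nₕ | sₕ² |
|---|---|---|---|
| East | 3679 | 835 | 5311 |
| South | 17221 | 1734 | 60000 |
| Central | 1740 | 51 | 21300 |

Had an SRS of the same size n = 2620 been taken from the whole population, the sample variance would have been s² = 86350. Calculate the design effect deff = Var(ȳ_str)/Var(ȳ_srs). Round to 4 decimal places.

0.7044

Var(ȳ_str) = Σ Wₕ²(1−fₕ)sₕ²/nₕ with Wₕ = Nₕ/22640:
  East: (3679/22640)²·(1−835/3679)·5311/835 = 0.12983637
  South: (17221/22640)²·(1−1734/17221)·60000/1734 = 18.004248
  Central: (1740/22640)²·(1−51/1740)·21300/51 = 2.3946138
  → Var(ȳ_str) = 20.528698.
Var(ȳ_srs) = (1 − 2620/22640)·86350/2620 = 29.143969.
deff = 20.528698 / 29.143969 = 0.7044.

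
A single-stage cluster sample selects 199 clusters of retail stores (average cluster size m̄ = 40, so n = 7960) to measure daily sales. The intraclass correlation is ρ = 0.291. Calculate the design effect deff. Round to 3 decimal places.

12.349

deff = 1 + (40 − 1)·0.291 = 1 + 11.349 = 12.349.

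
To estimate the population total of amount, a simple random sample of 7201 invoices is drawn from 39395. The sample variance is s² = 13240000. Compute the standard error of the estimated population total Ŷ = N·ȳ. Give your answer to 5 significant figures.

Var(Ŷ) = N²·Var(ȳ) = N²·(1 − n/N)·s²/n.
f = 7201/39395 = 0.18278969; Var(ȳ) = 0.81721031·13240000/7201 = 1502.5503.
Var(Ŷ) = 39395² · 1502.5503 = 2.331907 × 10^12.
SE(Ŷ) = √(2.331907 × 10^12) = 1.5271 × 10^6.

1.5271 × 10^6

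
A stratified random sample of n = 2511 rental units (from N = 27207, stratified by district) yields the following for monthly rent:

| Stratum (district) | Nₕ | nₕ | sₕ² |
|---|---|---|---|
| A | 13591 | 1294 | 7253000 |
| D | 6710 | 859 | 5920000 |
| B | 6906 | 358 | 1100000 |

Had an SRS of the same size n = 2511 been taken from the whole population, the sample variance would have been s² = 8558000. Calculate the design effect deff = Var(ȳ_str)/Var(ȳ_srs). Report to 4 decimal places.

0.5879

Var(ȳ_str) = Σ Wₕ²(1−fₕ)sₕ²/nₕ with Wₕ = Nₕ/27207:
  A: (13591/27207)²·(1−1294/13591)·7253000/1294 = 1265.5307
  D: (6710/27207)²·(1−859/6710)·5920000/859 = 365.52732
  B: (6906/27207)²·(1−358/6906)·1100000/358 = 187.70835
  → Var(ȳ_str) = 1818.7664.
Var(ȳ_srs) = (1 − 2511/27207)·8558000/2511 = 3093.6525.
deff = 1818.7664 / 3093.6525 = 0.5879.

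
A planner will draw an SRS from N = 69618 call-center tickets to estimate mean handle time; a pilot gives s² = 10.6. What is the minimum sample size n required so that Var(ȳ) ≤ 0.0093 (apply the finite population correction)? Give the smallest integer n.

1122

Without fpc, n₀ = s²/D = 10.6/0.0093 = 1139.7849.
With fpc, (1 − n/N)·s²/n ≤ D requires n ≥ n₀/(1 + n₀/N) = 1139.7849/(1 + 1139.7849/69618) = 1121.4249.
Rounding up, n = 1122.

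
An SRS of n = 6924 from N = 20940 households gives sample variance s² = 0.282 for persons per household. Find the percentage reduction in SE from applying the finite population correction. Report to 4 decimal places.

f = n/N = 6924/20940 = 0.33065903.
SE_no-fpc = √(s²/n) = 0.0063818417; SE_fpc = √((1−f)s²/n) = 0.0052211928.
Ratio = √(1−f) = 0.81813261. Reduction = 100·(1 − 0.81813261) = 18.1867%.

18.1867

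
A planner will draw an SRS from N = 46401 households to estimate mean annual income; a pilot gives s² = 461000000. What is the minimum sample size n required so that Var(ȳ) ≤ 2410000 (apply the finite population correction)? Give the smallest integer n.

Without fpc, n₀ = s²/D = 461000000/2410000 = 191.2863.
With fpc, (1 − n/N)·s²/n ≤ D requires n ≥ n₀/(1 + n₀/N) = 191.2863/(1 + 191.2863/46401) = 190.5010.
Rounding up, n = 191.

191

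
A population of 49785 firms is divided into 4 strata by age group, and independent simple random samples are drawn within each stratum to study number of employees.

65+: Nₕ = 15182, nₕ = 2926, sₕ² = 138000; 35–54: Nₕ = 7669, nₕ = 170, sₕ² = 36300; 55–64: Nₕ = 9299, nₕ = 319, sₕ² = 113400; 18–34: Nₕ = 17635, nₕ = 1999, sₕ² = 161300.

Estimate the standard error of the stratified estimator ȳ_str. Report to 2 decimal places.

5.43

Var(ȳ_str) = Σₕ Wₕ²(1 − fₕ)sₕ²/nₕ with Wₕ = Nₕ/N, N = 49785.
65+: Wₕ = 0.30495129; term = 0.30495129²·(1 − 0.19272823)·138000/2926 = 3.5406702.
35–54: Wₕ = 0.15404238; term = 0.15404238²·(1 − 0.02216717)·36300/170 = 4.9545335.
55–64: Wₕ = 0.18678317; term = 0.18678317²·(1 − 0.03430476)·113400/319 = 11.976721.
18–34: Wₕ = 0.35422316; term = 0.35422316²·(1 − 0.11335413)·161300/1999 = 8.9768853.
Sum = 29.44881.
SE = √(29.44881) = 5.43.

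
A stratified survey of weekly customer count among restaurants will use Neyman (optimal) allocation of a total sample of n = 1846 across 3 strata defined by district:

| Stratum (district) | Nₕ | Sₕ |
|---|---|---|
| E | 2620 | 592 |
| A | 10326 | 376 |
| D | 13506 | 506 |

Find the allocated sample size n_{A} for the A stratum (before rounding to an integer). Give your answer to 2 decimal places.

Neyman allocation: nₕ = n·NₕSₕ / Σⱼ NⱼSⱼ.
Σ NⱼSⱼ = 2620·592 + 10326·376 + 13506·506 = 1.2267652 × 10^7.
n_{A} = 1846·10326·376 / (1.2267652 × 10^7) = 584.24.

584.24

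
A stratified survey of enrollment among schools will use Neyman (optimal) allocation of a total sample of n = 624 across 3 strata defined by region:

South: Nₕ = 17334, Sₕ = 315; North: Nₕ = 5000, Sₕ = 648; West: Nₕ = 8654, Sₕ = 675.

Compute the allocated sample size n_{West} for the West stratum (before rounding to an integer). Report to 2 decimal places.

Neyman allocation: nₕ = n·NₕSₕ / Σⱼ NⱼSⱼ.
Σ NⱼSⱼ = 17334·315 + 5000·648 + 8654·675 = 1.454166 × 10^7.
n_{West} = 624·8654·675 / (1.454166 × 10^7) = 250.66.

250.66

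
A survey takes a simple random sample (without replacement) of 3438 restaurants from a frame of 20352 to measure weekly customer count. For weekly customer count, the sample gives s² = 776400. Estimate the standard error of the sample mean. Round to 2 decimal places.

Under SRS without replacement, Var(ȳ) = (1 − f)·s²/n with f = n/N = 3438/20352 = 0.16892689.
Var(ȳ) = (1 − 0.16892689)·776400/3438 = 0.83107311·225.82897 = 187.68039.
SE(ȳ) = √(187.68039) = 13.70.

13.70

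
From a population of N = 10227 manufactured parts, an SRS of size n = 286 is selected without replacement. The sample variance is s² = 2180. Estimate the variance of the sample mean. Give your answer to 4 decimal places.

7.4092

Under SRS without replacement, Var(ȳ) = (1 − f)·s²/n with f = n/N = 286/10227 = 0.02796519.
Var(ȳ) = (1 − 0.02796519)·2180/286 = 0.97203481·7.6223776 = 7.4092164.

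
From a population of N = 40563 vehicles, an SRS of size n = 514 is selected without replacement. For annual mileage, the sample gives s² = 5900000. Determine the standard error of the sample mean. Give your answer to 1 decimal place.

Under SRS without replacement, Var(ȳ) = (1 − f)·s²/n with f = n/N = 514/40563 = 0.01267165.
Var(ȳ) = (1 − 0.01267165)·5900000/514 = 0.98732835·11478.599 = 11333.146.
SE(ȳ) = √(11333.146) = 106.5.

106.5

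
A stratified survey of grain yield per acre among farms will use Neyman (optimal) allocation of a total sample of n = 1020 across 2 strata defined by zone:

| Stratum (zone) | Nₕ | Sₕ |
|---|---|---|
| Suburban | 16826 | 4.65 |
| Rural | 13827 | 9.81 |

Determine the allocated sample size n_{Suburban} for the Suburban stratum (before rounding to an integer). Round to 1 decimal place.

Neyman allocation: nₕ = n·NₕSₕ / Σⱼ NⱼSⱼ.
Σ NⱼSⱼ = 16826·4.65 + 13827·9.81 = 213883.77.
n_{Suburban} = 1020·16826·4.65 / 213883.77 = 373.1.

373.1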